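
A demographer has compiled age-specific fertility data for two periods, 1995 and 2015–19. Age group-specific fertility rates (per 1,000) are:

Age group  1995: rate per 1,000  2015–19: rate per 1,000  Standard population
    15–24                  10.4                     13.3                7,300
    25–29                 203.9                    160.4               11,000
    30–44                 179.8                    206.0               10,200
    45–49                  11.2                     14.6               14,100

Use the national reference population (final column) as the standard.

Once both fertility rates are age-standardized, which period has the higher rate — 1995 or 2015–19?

Standard total = 42,600; weights = 0.1714, 0.2582, 0.2394, 0.3310.
1995: 0.1714×10.4 + 0.2582×203.9 + 0.2394×179.8 + 0.3310×11.2 = 101.1901 per 1,000.
2015–19: 0.1714×13.3 + 0.2582×160.4 + 0.2394×206.0 + 0.3310×14.6 = 97.8533 per 1,000.

1995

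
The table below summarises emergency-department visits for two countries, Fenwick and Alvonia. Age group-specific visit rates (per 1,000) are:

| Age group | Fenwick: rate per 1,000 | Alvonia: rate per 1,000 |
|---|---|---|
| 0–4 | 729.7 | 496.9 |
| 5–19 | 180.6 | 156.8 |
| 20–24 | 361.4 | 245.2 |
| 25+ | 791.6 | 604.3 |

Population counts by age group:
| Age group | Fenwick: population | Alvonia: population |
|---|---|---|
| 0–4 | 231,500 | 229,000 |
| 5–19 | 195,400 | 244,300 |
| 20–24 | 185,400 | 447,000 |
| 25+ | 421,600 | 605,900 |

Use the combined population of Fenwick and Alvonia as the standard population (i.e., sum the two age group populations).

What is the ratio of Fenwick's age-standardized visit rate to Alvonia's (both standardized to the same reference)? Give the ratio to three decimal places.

1.357

Combined standard total = 2,560,100; weights = 0.1799, 0.1718, 0.2470, 0.4014.
Fenwick: 0.1799×729.7 + 0.1718×180.6 + 0.2470×361.4 + 0.4014×791.6 = 569.2571 per 1,000.
Alvonia: 0.1799×496.9 + 0.1718×156.8 + 0.2470×245.2 + 0.4014×604.3 = 419.4173 per 1,000.
Ratio = 569.2571 ÷ 419.4173 = 1.35726.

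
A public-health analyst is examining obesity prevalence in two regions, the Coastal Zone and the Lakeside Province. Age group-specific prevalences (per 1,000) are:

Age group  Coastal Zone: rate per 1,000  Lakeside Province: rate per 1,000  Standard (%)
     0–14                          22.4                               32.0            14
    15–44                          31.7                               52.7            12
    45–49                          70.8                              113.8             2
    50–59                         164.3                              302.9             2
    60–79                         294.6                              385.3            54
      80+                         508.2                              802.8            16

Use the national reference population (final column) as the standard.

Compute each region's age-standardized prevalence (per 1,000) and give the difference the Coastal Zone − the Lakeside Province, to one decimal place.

Standard weights: 0.14, 0.12, 0.02, 0.02, 0.54, 0.16.
The Coastal Zone: 0.1400×22.4 + 0.1200×31.7 + 0.0200×70.8 + 0.0200×164.3 + 0.5400×294.6 + 0.1600×508.2 = 252.0380 per 1,000.
The Lakeside Province: 0.1400×32.0 + 0.1200×52.7 + 0.0200×113.8 + 0.0200×302.9 + 0.5400×385.3 + 0.1600×802.8 = 355.6480 per 1,000.
Difference = 252.0380 − 355.6480 = -103.6100.

-103.6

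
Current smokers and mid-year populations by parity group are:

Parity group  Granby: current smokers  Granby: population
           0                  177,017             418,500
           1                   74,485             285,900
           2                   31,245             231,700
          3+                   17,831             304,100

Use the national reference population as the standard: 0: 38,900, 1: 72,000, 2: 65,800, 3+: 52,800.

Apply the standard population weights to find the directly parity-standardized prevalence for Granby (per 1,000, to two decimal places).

Parity-specific rates per 1,000 for Granby: 422.980, 260.528, 134.851, 58.635.
Standard total = 229,500; weights = 0.1695, 0.3137, 0.2867, 0.2301.
Standardized rate: 0.1695×422.980 + 0.3137×260.528 + 0.2867×134.851 + 0.2301×58.635 = 205.5821 per 1,000.

205.58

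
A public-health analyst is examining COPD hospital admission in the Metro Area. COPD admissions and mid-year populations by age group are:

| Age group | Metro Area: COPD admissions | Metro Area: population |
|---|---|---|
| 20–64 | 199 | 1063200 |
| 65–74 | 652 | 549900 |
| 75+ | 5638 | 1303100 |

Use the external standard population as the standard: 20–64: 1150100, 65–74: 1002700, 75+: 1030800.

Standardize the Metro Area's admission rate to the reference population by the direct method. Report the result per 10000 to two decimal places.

18.42

Age-specific rates per 10000 for the Metro Area: 1.87, 11.86, 43.27.
Standard total = 3183600; weights = 0.3613, 0.3150, 0.3238.
Standardized rate: 0.3613×1.87 + 0.3150×11.86 + 0.3238×43.27 = 18.4194 per 10000.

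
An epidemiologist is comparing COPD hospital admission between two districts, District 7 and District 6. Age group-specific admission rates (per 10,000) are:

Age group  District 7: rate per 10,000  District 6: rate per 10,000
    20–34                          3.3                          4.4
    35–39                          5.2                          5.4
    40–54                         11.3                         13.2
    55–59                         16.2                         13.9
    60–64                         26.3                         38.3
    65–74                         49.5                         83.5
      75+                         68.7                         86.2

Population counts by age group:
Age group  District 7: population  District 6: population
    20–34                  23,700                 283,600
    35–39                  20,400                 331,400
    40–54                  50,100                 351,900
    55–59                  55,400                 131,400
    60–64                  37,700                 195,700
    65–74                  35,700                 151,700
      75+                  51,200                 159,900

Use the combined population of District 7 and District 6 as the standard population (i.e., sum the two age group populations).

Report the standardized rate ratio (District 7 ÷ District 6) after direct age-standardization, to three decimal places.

0.748

Combined standard total = 1,879,800; weights = 0.1635, 0.1871, 0.2139, 0.0994, 0.1242, 0.0997, 0.1123.
District 7: 0.1635×3.3 + 0.1871×5.2 + 0.2139×11.3 + 0.0994×16.2 + 0.1242×26.3 + 0.0997×49.5 + 0.1123×68.7 = 21.4541 per 10,000.
District 6: 0.1635×4.4 + 0.1871×5.4 + 0.2139×13.2 + 0.0994×13.9 + 0.1242×38.3 + 0.0997×83.5 + 0.1123×86.2 = 28.6939 per 10,000.
Ratio = 21.4541 ÷ 28.6939 = 0.74769.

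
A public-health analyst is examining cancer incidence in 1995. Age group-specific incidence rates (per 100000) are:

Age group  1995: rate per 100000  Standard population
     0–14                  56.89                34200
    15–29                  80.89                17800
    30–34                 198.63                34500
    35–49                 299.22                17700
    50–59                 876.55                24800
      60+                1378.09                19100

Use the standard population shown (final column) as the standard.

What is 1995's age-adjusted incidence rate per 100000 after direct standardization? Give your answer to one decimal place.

429.4

Standard total = 148100; weights = 0.2309, 0.1202, 0.2330, 0.1195, 0.1675, 0.1290.
Standardized rate: 0.2309×56.89 + 0.1202×80.89 + 0.2330×198.63 + 0.1195×299.22 + 0.1675×876.55 + 0.1290×1378.09 = 429.4015 per 100000.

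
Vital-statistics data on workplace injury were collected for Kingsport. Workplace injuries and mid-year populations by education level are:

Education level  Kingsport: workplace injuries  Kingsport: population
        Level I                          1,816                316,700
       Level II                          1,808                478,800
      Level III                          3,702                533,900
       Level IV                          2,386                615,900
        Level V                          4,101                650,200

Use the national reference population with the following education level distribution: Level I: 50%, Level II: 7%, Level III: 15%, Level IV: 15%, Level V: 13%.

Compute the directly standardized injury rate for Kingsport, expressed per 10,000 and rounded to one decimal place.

Education-specific rates per 10,000 for Kingsport: 57.34, 37.76, 69.34, 38.74, 63.07.
Standard weights: 0.50, 0.07, 0.15, 0.15, 0.13.
Standardized rate: 0.5000×57.34 + 0.0700×37.76 + 0.1500×69.34 + 0.1500×38.74 + 0.1300×63.07 = 55.7253 per 10,000.

55.7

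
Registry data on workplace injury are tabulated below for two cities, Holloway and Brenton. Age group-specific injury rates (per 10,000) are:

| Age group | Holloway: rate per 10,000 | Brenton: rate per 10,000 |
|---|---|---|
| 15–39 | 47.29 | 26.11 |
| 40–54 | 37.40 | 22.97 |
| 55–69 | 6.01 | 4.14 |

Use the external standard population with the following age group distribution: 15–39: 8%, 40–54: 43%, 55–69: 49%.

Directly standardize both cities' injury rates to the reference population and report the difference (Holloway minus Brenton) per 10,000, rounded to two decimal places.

Standard weights: 0.08, 0.43, 0.49.
Holloway: 0.0800×47.29 + 0.4300×37.40 + 0.4900×6.01 = 22.8101 per 10,000.
Brenton: 0.0800×26.11 + 0.4300×22.97 + 0.4900×4.14 = 13.9945 per 10,000.
Difference = 22.8101 − 13.9945 = 8.8156.

8.82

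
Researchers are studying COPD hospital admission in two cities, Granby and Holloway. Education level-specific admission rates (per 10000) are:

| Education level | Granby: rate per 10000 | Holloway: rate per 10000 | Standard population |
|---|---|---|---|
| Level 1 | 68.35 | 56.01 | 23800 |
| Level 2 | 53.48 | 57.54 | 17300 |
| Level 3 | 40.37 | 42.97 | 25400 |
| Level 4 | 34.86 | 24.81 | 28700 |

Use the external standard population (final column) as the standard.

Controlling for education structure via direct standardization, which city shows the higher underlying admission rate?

Standard total = 95200; weights = 0.2500, 0.1817, 0.2668, 0.3015.
Granby: 0.2500×68.35 + 0.1817×53.48 + 0.2668×40.37 + 0.3015×34.86 = 48.0863 per 10000.
Holloway: 0.2500×56.01 + 0.1817×57.54 + 0.2668×42.97 + 0.3015×24.81 = 43.4030 per 10000.

Granby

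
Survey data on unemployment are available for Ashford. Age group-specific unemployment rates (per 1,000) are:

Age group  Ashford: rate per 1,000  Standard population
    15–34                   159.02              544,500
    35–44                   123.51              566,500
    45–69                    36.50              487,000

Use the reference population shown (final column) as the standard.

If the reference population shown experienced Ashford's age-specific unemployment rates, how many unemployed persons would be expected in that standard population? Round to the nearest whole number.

174330

Expected unemployed persons = Σ (standard pop × age-specific rate ÷ 1,000)
= 544,500×159.02/1,000 + 566,500×123.51/1,000 + 487,000×36.50/1,000
= 86586.39 + 69968.41 + 17775.50 = 174330.30.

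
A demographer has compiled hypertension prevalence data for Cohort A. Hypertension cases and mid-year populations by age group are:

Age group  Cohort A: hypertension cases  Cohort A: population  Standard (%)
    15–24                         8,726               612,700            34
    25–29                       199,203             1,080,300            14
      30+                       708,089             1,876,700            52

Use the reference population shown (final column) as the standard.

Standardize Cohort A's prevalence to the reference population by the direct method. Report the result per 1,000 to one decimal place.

226.9

Age-specific rates per 1,000 for Cohort A: 14.242, 184.396, 377.305.
Standard weights: 0.34, 0.14, 0.52.
Standardized rate: 0.3400×14.242 + 0.1400×184.396 + 0.5200×377.305 = 226.8565 per 1,000.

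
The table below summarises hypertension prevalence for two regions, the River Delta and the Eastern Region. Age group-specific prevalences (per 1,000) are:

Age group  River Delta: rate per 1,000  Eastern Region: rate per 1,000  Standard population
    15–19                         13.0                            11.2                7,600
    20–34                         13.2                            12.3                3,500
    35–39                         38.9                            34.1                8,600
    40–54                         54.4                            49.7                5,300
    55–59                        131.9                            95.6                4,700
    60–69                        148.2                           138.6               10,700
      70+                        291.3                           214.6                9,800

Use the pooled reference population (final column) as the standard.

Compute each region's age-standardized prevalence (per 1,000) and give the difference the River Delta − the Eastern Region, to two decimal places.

Standard total = 50,200; weights = 0.1514, 0.0697, 0.1713, 0.1056, 0.0936, 0.2131, 0.1952.
The River Delta: 0.1514×13.0 + 0.0697×13.2 + 0.1713×38.9 + 0.1056×54.4 + 0.0936×131.9 + 0.2131×148.2 + 0.1952×291.3 = 116.1010 per 1,000.
The Eastern Region: 0.1514×11.2 + 0.0697×12.3 + 0.1713×34.1 + 0.1056×49.7 + 0.0936×95.6 + 0.2131×138.6 + 0.1952×214.6 = 94.0291 per 1,000.
Difference = 116.1010 − 94.0291 = 22.0719.

22.07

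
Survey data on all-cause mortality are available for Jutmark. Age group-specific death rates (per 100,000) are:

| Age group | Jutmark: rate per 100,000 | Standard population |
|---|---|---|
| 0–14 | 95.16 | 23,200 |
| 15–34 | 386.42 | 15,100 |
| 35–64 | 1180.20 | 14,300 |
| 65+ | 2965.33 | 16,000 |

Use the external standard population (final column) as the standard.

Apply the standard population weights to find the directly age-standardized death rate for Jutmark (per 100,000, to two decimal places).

1054.88

Standard total = 68,600; weights = 0.3382, 0.2201, 0.2085, 0.2332.
Standardized rate: 0.3382×95.16 + 0.2201×386.42 + 0.2085×1180.20 + 0.2332×2965.33 = 1054.8804 per 100,000.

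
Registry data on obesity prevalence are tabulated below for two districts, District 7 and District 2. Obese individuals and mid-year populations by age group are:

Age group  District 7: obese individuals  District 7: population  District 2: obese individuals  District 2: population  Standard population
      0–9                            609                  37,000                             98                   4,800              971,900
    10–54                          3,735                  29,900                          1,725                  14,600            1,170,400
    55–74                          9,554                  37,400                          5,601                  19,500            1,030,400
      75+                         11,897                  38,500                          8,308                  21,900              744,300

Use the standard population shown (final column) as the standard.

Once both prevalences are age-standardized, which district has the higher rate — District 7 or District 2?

District 2

Age-specific rates per 1,000 for District 7: 16.459, 124.916, 255.455, 309.013.
For District 2: 20.417, 118.151, 287.231, 379.361.
Standard total = 3,917,000; weights = 0.2481, 0.2988, 0.2631, 0.1900.
District 7: 0.2481×16.459 + 0.2988×124.916 + 0.2631×255.455 + 0.1900×309.013 = 167.3265 per 1,000.
District 2: 0.2481×20.417 + 0.2988×118.151 + 0.2631×287.231 + 0.1900×379.361 = 188.0131 per 1,000.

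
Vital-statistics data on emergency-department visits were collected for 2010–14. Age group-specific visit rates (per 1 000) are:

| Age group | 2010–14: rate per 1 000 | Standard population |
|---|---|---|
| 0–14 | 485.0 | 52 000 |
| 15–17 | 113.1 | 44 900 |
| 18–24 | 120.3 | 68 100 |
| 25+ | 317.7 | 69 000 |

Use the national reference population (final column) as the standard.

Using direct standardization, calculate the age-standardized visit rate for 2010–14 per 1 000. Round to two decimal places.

258.17

Standard total = 234 000; weights = 0.2222, 0.1919, 0.2910, 0.2949.
Standardized rate: 0.2222×485.0 + 0.1919×113.1 + 0.2910×120.3 + 0.2949×317.7 = 258.1706 per 1 000.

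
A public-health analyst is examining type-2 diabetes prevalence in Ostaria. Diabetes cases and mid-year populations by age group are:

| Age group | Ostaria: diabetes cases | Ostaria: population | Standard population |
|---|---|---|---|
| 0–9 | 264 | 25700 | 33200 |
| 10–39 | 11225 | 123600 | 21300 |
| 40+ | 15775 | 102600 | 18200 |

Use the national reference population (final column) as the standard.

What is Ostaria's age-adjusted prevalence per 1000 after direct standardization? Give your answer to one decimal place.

69.8

Age-specific rates per 1000 for Ostaria: 10.272, 90.817, 153.752.
Standard total = 72700; weights = 0.4567, 0.2930, 0.2503.
Standardized rate: 0.4567×10.272 + 0.2930×90.817 + 0.2503×153.752 = 69.7901 per 1000.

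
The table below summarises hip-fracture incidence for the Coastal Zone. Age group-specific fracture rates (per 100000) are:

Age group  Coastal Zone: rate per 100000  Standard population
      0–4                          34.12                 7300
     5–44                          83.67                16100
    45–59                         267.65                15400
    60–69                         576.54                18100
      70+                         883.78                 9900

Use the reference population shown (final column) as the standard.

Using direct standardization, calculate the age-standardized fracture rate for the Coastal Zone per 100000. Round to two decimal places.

Standard total = 66800; weights = 0.1093, 0.2410, 0.2305, 0.2710, 0.1482.
Standardized rate: 0.1093×34.12 + 0.2410×83.67 + 0.2305×267.65 + 0.2710×576.54 + 0.1482×883.78 = 372.7959 per 100000.

372.80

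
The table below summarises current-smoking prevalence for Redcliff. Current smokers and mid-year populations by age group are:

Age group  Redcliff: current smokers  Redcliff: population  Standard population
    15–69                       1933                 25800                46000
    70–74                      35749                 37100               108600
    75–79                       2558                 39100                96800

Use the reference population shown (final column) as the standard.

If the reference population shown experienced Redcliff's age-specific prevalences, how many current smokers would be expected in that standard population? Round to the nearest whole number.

Age-specific rates per 1000 for Redcliff: 74.922, 963.585, 65.422.
Expected current smokers = Σ (standard pop × age-specific rate ÷ 1000)
= 46000×74.922/1000 + 108600×963.585/1000 + 96800×65.422/1000
= 3446.43 + 104645.32 + 6332.85 = 114424.60.

114425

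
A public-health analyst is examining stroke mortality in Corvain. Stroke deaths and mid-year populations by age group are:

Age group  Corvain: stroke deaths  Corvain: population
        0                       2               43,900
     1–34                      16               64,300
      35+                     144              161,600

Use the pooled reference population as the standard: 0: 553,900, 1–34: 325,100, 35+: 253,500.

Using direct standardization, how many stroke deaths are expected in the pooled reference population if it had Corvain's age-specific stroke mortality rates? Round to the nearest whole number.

Age-specific rates per 100,000 for Corvain: 4.56, 24.88, 89.11.
Expected stroke deaths = Σ (standard pop × age-specific rate ÷ 100,000)
= 553,900×4.56/100,000 + 325,100×24.88/100,000 + 253,500×89.11/100,000
= 25.23 + 80.90 + 225.89 = 332.02.

332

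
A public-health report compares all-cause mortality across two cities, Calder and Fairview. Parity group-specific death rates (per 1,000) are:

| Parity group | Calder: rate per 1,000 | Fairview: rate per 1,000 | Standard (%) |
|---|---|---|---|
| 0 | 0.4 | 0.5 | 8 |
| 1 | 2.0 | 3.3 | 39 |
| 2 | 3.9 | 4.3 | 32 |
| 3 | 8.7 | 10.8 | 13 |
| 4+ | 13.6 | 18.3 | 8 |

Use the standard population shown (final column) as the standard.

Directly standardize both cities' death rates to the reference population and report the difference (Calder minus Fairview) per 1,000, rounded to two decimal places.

-1.29

Standard weights: 0.08, 0.39, 0.32, 0.13, 0.08.
Calder: 0.0800×0.4 + 0.3900×2.0 + 0.3200×3.9 + 0.1300×8.7 + 0.0800×13.6 = 4.2790 per 1,000.
Fairview: 0.0800×0.5 + 0.3900×3.3 + 0.3200×4.3 + 0.1300×10.8 + 0.0800×18.3 = 5.5710 per 1,000.
Difference = 4.2790 − 5.5710 = -1.2920.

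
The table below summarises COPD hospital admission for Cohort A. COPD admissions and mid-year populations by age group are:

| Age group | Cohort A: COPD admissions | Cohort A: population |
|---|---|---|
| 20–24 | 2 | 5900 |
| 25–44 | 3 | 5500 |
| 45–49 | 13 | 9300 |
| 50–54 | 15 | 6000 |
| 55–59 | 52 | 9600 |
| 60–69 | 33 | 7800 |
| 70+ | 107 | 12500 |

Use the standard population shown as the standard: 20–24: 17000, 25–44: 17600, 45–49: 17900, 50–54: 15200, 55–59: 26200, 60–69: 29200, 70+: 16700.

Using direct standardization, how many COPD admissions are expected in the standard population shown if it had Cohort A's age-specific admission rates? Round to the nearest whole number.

487

Age-specific rates per 10000 for Cohort A: 3.39, 5.45, 13.98, 25.00, 54.17, 42.31, 85.60.
Expected COPD admissions = Σ (standard pop × age-specific rate ÷ 10000)
= 17000×3.39/10000 + 17600×5.45/10000 + 17900×13.98/10000 + 15200×25.00/10000 + 26200×54.17/10000 + 29200×42.31/10000 + 16700×85.60/10000
= 5.76 + 9.60 + 25.02 + 38.00 + 141.92 + 123.54 + 142.95 = 486.79.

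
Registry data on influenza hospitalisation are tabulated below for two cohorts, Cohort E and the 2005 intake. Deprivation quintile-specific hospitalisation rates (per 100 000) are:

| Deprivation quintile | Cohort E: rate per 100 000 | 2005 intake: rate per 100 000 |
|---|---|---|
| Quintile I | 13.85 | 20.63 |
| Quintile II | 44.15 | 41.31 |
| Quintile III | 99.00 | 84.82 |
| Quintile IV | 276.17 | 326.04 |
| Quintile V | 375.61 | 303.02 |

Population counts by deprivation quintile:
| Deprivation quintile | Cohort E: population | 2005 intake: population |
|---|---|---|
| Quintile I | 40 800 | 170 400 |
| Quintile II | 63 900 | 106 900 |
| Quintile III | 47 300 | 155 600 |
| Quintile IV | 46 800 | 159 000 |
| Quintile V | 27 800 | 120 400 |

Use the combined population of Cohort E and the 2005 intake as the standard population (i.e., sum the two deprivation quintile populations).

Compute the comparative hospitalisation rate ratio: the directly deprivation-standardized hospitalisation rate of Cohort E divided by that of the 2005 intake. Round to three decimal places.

Combined standard total = 938 900; weights = 0.2249, 0.1819, 0.2161, 0.2192, 0.1578.
Cohort E: 0.2249×13.85 + 0.1819×44.15 + 0.2161×99.00 + 0.2192×276.17 + 0.1578×375.61 = 152.3636 per 100 000.
The 2005 intake: 0.2249×20.63 + 0.1819×41.31 + 0.2161×84.82 + 0.2192×326.04 + 0.1578×303.02 = 149.7810 per 100 000.
Ratio = 152.3636 ÷ 149.7810 = 1.01724.

1.017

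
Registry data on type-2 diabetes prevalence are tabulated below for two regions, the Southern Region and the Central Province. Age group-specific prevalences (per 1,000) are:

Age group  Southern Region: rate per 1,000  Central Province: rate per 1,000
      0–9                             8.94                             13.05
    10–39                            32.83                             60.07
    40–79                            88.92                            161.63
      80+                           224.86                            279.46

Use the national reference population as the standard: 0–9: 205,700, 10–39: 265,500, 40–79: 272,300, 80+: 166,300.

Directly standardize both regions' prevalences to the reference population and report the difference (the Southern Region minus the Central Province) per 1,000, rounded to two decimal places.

-40.62

Standard total = 909,800; weights = 0.2261, 0.2918, 0.2993, 0.1828.
The Southern Region: 0.2261×8.94 + 0.2918×32.83 + 0.2993×88.92 + 0.1828×224.86 = 79.3168 per 1,000.
The Central Province: 0.2261×13.05 + 0.2918×60.07 + 0.2993×161.63 + 0.1828×279.46 = 119.9374 per 1,000.
Difference = 79.3168 − 119.9374 = -40.6205.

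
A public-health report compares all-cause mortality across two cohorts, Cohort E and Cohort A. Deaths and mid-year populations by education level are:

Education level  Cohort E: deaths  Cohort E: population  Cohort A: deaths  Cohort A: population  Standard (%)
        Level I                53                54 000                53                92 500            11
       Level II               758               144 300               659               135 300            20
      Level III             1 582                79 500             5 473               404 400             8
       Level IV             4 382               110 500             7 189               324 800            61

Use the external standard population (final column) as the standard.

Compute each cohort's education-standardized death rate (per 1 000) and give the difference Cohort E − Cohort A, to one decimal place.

11.3

Education-specific rates per 1 000 for Cohort E: 0.981, 5.253, 19.899, 39.656.
For Cohort A: 0.573, 4.871, 13.534, 22.134.
Standard weights: 0.11, 0.20, 0.08, 0.61.
Cohort E: 0.1100×0.981 + 0.2000×5.253 + 0.0800×19.899 + 0.6100×39.656 = 26.9407 per 1 000.
Cohort A: 0.1100×0.573 + 0.2000×4.871 + 0.0800×13.534 + 0.6100×22.134 = 15.6214 per 1 000.
Difference = 26.9407 − 15.6214 = 11.3194.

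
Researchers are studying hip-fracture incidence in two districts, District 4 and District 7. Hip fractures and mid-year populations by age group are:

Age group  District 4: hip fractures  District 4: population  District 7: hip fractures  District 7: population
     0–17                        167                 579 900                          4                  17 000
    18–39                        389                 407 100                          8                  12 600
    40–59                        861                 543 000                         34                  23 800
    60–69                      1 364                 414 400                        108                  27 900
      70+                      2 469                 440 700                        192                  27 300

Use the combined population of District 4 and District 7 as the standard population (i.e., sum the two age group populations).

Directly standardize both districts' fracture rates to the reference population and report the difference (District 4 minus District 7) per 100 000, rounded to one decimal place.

-26.9

Age-specific rates per 100 000 for District 4: 28.80, 95.55, 158.56, 329.15, 560.25.
For District 7: 23.53, 63.49, 142.86, 387.10, 703.30.
Combined standard total = 2 493 700; weights = 0.2394, 0.1683, 0.2273, 0.1774, 0.1877.
District 4: 0.2394×28.80 + 0.1683×95.55 + 0.2273×158.56 + 0.1774×329.15 + 0.1877×560.25 = 222.5389 per 100 000.
District 7: 0.2394×23.53 + 0.1683×63.49 + 0.2273×142.86 + 0.1774×387.10 + 0.1877×703.30 = 249.4364 per 100 000.
Difference = 222.5389 − 249.4364 = -26.8974.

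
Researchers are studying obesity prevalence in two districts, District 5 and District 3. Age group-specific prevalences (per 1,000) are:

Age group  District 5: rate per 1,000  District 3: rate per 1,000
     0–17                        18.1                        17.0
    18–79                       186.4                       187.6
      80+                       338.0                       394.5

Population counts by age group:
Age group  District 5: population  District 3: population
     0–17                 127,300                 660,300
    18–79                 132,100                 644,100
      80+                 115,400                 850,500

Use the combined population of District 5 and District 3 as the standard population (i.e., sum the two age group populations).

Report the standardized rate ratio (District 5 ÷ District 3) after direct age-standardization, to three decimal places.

Combined standard total = 2,529,700; weights = 0.3113, 0.3068, 0.3818.
District 5: 0.3113×18.1 + 0.3068×186.4 + 0.3818×338.0 = 191.8858 per 1,000.
District 3: 0.3113×17.0 + 0.3068×187.6 + 0.3818×394.5 = 213.4846 per 1,000.
Ratio = 191.8858 ÷ 213.4846 = 0.89883.

0.899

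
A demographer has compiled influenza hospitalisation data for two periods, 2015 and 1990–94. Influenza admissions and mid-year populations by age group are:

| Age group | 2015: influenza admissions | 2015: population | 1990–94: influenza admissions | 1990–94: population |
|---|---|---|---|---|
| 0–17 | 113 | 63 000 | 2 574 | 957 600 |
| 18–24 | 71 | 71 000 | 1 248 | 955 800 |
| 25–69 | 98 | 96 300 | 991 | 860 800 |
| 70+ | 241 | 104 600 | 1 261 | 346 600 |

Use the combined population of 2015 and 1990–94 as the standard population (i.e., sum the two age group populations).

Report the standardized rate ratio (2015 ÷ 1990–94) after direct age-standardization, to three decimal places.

0.713

Age-specific rates per 100 000 for 2015: 179.37, 100.00, 101.77, 230.40.
For 1990–94: 268.80, 130.57, 115.13, 363.82.
Combined standard total = 3 455 700; weights = 0.2953, 0.2971, 0.2770, 0.1306.
2015: 0.2953×179.37 + 0.2971×100.00 + 0.2770×101.77 + 0.1306×230.40 = 140.9546 per 100 000.
1990–94: 0.2953×268.80 + 0.2971×130.57 + 0.2770×115.13 + 0.1306×363.82 = 197.5712 per 100 000.
Ratio = 140.9546 ÷ 197.5712 = 0.71344.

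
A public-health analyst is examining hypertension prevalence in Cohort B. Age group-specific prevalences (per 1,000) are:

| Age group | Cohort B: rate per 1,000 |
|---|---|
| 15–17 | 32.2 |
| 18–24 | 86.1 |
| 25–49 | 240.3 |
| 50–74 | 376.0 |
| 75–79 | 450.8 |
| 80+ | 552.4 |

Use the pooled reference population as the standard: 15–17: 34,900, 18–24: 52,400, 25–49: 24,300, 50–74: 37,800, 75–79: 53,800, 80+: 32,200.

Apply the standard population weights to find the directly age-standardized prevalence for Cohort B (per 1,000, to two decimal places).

Standard total = 235,400; weights = 0.1483, 0.2226, 0.1032, 0.1606, 0.2285, 0.1368.
Standardized rate: 0.1483×32.2 + 0.2226×86.1 + 0.1032×240.3 + 0.1606×376.0 + 0.2285×450.8 + 0.1368×552.4 = 287.7138 per 1,000.

287.71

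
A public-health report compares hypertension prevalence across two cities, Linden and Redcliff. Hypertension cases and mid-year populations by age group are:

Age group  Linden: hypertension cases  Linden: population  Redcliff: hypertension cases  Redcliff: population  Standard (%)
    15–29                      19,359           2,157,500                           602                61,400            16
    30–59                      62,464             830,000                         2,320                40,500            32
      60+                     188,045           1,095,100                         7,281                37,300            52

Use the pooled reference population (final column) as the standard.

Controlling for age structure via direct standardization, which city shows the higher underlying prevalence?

Age-specific rates per 1,000 for Linden: 8.973, 75.258, 171.715.
For Redcliff: 9.805, 57.284, 195.201.
Standard weights: 0.16, 0.32, 0.52.
Linden: 0.1600×8.973 + 0.3200×75.258 + 0.5200×171.715 = 114.8099 per 1,000.
Redcliff: 0.1600×9.805 + 0.3200×57.284 + 0.5200×195.201 = 121.4042 per 1,000.

Redcliff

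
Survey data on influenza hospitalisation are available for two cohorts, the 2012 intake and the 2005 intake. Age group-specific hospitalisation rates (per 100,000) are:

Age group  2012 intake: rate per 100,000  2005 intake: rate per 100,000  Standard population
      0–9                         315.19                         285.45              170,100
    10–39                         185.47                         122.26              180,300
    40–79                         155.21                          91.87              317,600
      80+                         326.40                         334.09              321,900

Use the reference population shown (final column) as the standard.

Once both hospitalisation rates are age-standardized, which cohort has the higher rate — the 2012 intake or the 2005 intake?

2012 intake

Standard total = 989,900; weights = 0.1718, 0.1821, 0.3208, 0.3252.
The 2012 intake: 0.1718×315.19 + 0.1821×185.47 + 0.3208×155.21 + 0.3252×326.40 = 243.8801 per 100,000.
The 2005 intake: 0.1718×285.45 + 0.1821×122.26 + 0.3208×91.87 + 0.3252×334.09 = 209.4353 per 100,000.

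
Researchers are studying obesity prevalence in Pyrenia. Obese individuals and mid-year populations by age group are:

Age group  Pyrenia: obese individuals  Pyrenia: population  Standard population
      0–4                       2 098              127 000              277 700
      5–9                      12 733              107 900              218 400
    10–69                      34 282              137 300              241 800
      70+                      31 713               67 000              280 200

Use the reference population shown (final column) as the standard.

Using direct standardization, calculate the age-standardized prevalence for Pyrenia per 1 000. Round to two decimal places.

219.39

Age-specific rates per 1 000 for Pyrenia: 16.520, 118.007, 249.687, 473.328.
Standard total = 1 018 100; weights = 0.2728, 0.2145, 0.2375, 0.2752.
Standardized rate: 0.2728×16.520 + 0.2145×118.007 + 0.2375×249.687 + 0.2752×473.328 = 219.3903 per 1 000.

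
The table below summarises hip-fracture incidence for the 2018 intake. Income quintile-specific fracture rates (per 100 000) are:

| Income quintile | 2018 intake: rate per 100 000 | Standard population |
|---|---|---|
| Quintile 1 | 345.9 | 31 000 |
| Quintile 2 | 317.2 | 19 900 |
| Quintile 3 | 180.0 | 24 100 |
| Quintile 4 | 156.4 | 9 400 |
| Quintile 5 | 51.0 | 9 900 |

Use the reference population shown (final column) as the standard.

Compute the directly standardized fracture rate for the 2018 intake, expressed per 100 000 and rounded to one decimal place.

247.6

Standard total = 94 300; weights = 0.3287, 0.2110, 0.2556, 0.0997, 0.1050.
Standardized rate: 0.3287×345.9 + 0.2110×317.2 + 0.2556×180.0 + 0.0997×156.4 + 0.1050×51.0 = 247.5953 per 100 000.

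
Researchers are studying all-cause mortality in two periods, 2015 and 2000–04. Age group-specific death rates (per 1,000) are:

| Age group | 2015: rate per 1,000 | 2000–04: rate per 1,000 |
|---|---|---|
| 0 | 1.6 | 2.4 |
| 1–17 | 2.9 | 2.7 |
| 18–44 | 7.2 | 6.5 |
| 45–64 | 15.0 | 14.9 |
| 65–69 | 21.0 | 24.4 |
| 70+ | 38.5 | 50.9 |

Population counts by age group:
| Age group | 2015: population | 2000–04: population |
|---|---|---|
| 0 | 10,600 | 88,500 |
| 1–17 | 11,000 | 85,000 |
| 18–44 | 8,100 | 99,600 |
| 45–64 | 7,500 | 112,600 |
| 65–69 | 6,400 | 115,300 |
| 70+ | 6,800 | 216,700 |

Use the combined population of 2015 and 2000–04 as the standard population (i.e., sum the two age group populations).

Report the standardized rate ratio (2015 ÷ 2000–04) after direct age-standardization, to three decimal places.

Combined standard total = 768,100; weights = 0.1290, 0.1250, 0.1402, 0.1564, 0.1584, 0.2910.
2015: 0.1290×1.6 + 0.1250×2.9 + 0.1402×7.2 + 0.1564×15.0 + 0.1584×21.0 + 0.2910×38.5 = 18.4538 per 1,000.
2000–04: 0.1290×2.4 + 0.1250×2.7 + 0.1402×6.5 + 0.1564×14.9 + 0.1584×24.4 + 0.2910×50.9 = 22.5650 per 1,000.
Ratio = 18.4538 ÷ 22.5650 = 0.81780.

0.818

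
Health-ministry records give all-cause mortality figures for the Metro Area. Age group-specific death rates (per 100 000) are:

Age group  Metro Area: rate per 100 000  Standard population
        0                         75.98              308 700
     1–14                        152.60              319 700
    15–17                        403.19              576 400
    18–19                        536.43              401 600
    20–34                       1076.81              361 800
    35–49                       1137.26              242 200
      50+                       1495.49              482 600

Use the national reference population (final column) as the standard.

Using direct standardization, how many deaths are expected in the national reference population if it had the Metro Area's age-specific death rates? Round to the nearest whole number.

Expected deaths = Σ (standard pop × age-specific rate ÷ 100 000)
= 308 700×75.98/100 000 + 319 700×152.60/100 000 + 576 400×403.19/100 000 + 401 600×536.43/100 000 + 361 800×1076.81/100 000 + 242 200×1137.26/100 000 + 482 600×1495.49/100 000
= 234.55 + 487.86 + 2323.99 + 2154.30 + 3895.90 + 2754.44 + 7217.23 = 19068.28.

19068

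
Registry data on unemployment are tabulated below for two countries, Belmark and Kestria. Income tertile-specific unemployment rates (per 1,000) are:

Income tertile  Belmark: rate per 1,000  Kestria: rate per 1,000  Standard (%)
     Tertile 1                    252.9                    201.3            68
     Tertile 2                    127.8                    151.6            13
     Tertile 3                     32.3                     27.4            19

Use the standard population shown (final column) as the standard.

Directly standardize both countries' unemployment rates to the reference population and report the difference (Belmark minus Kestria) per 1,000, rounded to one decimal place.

Standard weights: 0.68, 0.13, 0.19.
Belmark: 0.6800×252.9 + 0.1300×127.8 + 0.1900×32.3 = 194.7230 per 1,000.
Kestria: 0.6800×201.3 + 0.1300×151.6 + 0.1900×27.4 = 161.7980 per 1,000.
Difference = 194.7230 − 161.7980 = 32.9250.

32.9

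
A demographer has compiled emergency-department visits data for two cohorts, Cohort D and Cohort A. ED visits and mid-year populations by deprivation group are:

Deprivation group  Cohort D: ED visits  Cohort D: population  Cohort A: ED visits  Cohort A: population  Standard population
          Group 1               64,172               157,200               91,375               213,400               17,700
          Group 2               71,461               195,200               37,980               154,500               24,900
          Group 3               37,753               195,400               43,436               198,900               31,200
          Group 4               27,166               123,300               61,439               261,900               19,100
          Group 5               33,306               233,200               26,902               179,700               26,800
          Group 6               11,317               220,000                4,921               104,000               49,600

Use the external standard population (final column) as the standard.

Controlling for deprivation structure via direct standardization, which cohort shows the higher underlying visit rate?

Cohort D

Deprivation-specific rates per 1,000 for Cohort D: 408.219, 366.091, 193.209, 220.324, 142.822, 51.441.
For Cohort A: 428.187, 245.825, 218.381, 234.590, 149.705, 47.317.
Standard total = 169,300; weights = 0.1045, 0.1471, 0.1843, 0.1128, 0.1583, 0.2930.
Cohort D: 0.1045×408.219 + 0.1471×366.091 + 0.1843×193.209 + 0.1128×220.324 + 0.1583×142.822 + 0.2930×51.441 = 194.6636 per 1,000.
Cohort A: 0.1045×428.187 + 0.1471×245.825 + 0.1843×218.381 + 0.1128×234.590 + 0.1583×149.705 + 0.2930×47.317 = 185.1928 per 1,000.
The crude rates (218.07 vs 239.17) would put Cohort A higher, but that reflects its deprivation composition; once standardized to a common deprivation structure, Cohort D has the higher underlying rate.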